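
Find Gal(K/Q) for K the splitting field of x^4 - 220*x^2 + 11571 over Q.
Gal(K/Q) = V_4 (Klein four-group, Z/2Z × Z/2Z)

f factors as (x^2 - 133)(x^2 - 87), so the splitting field is K = Q(sqrt(133), sqrt(87)). The elements 133, 87, 11571 are all non-squares in Q, so sqrt(133) and sqrt(87) generate independent quadratic extensions. Thus [K:Q] = 4 and Gal(K/Q) is generated by the two order-2 automorphisms sqrt(133) ↦ -sqrt(133) and sqrt(87) ↦ -sqrt(87), giving V_4.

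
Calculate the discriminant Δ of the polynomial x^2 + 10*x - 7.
Δ = 128

For a quadratic a x^2 + b x + c the discriminant is Δ = b^2 - 4ac = (10)^2 - 4*(1)*(-7) = 100 - (-28) = 128.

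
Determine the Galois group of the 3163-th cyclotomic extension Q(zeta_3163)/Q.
|Gal(Q(zeta_3163)/Q)| = phi(3163) = 3162; group ≅ (Z/3163Z)^* ≅ Z/3162Z

The n-th cyclotomic polynomial Φ_3163(x) is the minimal polynomial of zeta_3163 over Q and has degree phi(3163) = 3162. So Q(zeta_3163) is a degree-3162 Galois extension with Galois group (Z/3163Z)^*. (Z/3163Z)^* is cyclic since 3163 is an odd prime power (or 4). Hence Gal(Q(zeta_3163)/Q) ≅ Z/3162Z.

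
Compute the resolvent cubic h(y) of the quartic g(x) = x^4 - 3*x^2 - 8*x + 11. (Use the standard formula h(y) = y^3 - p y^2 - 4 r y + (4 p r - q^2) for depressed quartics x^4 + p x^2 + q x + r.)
h(y) = y^3 + 3*y^2 - 44*y - 196

Identify coefficients: p = -3, q = -8, r = 11.
Plug into h(y) = y^3 - p y^2 - 4 r y + (4 p r - q^2):
  h(y) = y^3 - (-3) y^2 - 4*(11) y + (4*(-3)*(11) - (-8)^2)
       = y^3 + (3) y^2 + (-44) y + (-196).
Simplifying: h(y) = y^3 + 3*y^2 - 44*y - 196.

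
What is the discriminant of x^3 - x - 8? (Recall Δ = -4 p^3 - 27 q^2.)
Δ = -1724

For a depressed cubic x^3 + p x + q the discriminant is Δ = -4 p^3 - 27 q^2 = -4*(-1)^3 - 27*(-8)^2 = 4 - 1728 = -1724.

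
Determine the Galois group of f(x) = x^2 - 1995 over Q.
Gal(K/Q) = Z/2Z (cyclic of order 2)

x^2 - 1995 is irreducible over Q since 1995 is not a rational square. The splitting field Q(sqrt(1995)) has degree 2 over Q, and its unique nontrivial automorphism is sqrt(1995) ↦ -sqrt(1995). Hence Gal(Q(sqrt(1995))/Q) = Z/2Z.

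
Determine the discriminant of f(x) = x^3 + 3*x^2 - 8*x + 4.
Δ = 32

For x^3 + a x^2 + b x + c the discriminant is Δ = 18 a b c - 4 a^3 c + a^2 b^2 - 4 b^3 - 27 c^2.
Plug a = 3, b = -8, c = 4:
  18*(3)*(-8)*(4) - 4*(3)^3*(4) + (3)^2*(-8)^2 - 4*(-8)^3 - 27*(4)^2
  = -1728 + (-432) + 576 + (2048) + (-432)
  = 32.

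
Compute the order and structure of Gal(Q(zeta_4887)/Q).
|Gal(Q(zeta_4887)/Q)| = phi(4887) = 3240; group ≅ (Z/4887Z)^* ≅ Z/18Z × Z/180Z

The n-th cyclotomic polynomial Φ_4887(x) is the minimal polynomial of zeta_4887 over Q and has degree phi(4887) = 3240. So Q(zeta_4887) is a degree-3240 Galois extension with Galois group (Z/4887Z)^*. By CRT, (Z/4887Z)^* ≅ (Z/27Z)^* × (Z/181Z)^*. Each prime-power unit group is (Z/27Z)^* ≅ Z/18Z; (Z/181Z)^* ≅ Z/180Z. Hence Gal(Q(zeta_4887)/Q) ≅ Z/18Z × Z/180Z.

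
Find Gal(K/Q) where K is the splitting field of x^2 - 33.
Gal(K/Q) = Z/2Z (cyclic of order 2)

x^2 - 33 is irreducible over Q since 33 is not a rational square. The splitting field Q(sqrt(33)) has degree 2 over Q, and its unique nontrivial automorphism is sqrt(33) ↦ -sqrt(33). Hence Gal(Q(sqrt(33))/Q) = Z/2Z.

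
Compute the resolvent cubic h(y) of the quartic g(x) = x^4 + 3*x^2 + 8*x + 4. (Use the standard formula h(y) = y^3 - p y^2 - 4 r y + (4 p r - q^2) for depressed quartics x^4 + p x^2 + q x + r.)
h(y) = y^3 - 3*y^2 - 16*y - 16

Identify coefficients: p = 3, q = 8, r = 4.
Plug into h(y) = y^3 - p y^2 - 4 r y + (4 p r - q^2):
  h(y) = y^3 - (3) y^2 - 4*(4) y + (4*(3)*(4) - (8)^2)
       = y^3 + (-3) y^2 + (-16) y + (-16).
Simplifying: h(y) = y^3 - 3*y^2 - 16*y - 16.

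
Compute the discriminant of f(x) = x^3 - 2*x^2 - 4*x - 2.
Δ = -140

For x^3 + a x^2 + b x + c the discriminant is Δ = 18 a b c - 4 a^3 c + a^2 b^2 - 4 b^3 - 27 c^2.
Plug a = -2, b = -4, c = -2:
  18*(-2)*(-4)*(-2) - 4*(-2)^3*(-2) + (-2)^2*(-4)^2 - 4*(-4)^3 - 27*(-2)^2
  = -288 + (-64) + 64 + (256) + (-108)
  = -140.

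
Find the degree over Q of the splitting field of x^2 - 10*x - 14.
[K:Q] = 2

The discriminant of x^2 + (-10)*x + (-14) is b^2 - 4c = 100 - (-56) = 156. Since 156 is not a perfect square in Q, the polynomial is irreducible over Q. Its two roots generate a degree-2 extension, so [K:Q] = 2.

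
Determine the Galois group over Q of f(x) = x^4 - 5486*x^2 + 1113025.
Gal(K/Q) = Z/2Z (cyclic of order 2)

f factors as (x^2 - 211)(x^2 - 5275), so the splitting field is K = Q(sqrt(211), sqrt(5275)). The squarefree part of 211 is 211 and the squarefree part of 5275 is also 211, so sqrt(211) and sqrt(5275) are both rational multiples of sqrt(211). Hence Q(sqrt(211)) = Q(sqrt(5275)) = Q(sqrt(211)), and the splitting field collapses to a single degree-2 extension with Galois group Z/2Z.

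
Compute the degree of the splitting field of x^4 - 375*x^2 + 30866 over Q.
[K:Q] = 4

f factors as (x^2 - 122)(x^2 - 253); the splitting field is K = Q(sqrt(122), sqrt(253)). Since 122, 253, and 30866 are all non-squares in Q, the three subfields Q(sqrt(122)), Q(sqrt(253)), Q(sqrt(30866)) are distinct degree-2 extensions, so [K:Q] = 4 (Klein four Galois group).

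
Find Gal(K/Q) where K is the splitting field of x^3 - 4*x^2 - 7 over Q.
Gal(K/Q) = S_3 (symmetric group of order 6)

Compute the discriminant of x^3 + (-4)*x^2 + (0)*x + (-7): Δ = -3115. Since Δ is not a rational square, the Galois group is not contained in A_3; it must be the full S_3 (irreducibility of the cubic rules out anything smaller).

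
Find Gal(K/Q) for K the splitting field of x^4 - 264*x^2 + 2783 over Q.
Gal(K/Q) = V_4 (Klein four-group, Z/2Z × Z/2Z)

f factors as (x^2 - 253)(x^2 - 11), so the splitting field is K = Q(sqrt(253), sqrt(11)). The elements 253, 11, 2783 are all non-squares in Q, so sqrt(253) and sqrt(11) generate independent quadratic extensions. Thus [K:Q] = 4 and Gal(K/Q) is generated by the two order-2 automorphisms sqrt(253) ↦ -sqrt(253) and sqrt(11) ↦ -sqrt(11), giving V_4.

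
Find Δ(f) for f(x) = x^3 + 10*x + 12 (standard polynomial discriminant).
Δ = -7888

For a depressed cubic x^3 + p x + q the discriminant is Δ = -4 p^3 - 27 q^2 = -4*(10)^3 - 27*(12)^2 = -4000 - 3888 = -7888.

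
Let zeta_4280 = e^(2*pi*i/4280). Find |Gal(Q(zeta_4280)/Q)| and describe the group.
|Gal(Q(zeta_4280)/Q)| = phi(4280) = 1696; group ≅ (Z/4280Z)^* ≅ Z/2Z × Z/2Z × Z/4Z × Z/106Z

The n-th cyclotomic polynomial Φ_4280(x) is the minimal polynomial of zeta_4280 over Q and has degree phi(4280) = 1696. So Q(zeta_4280) is a degree-1696 Galois extension with Galois group (Z/4280Z)^*. By CRT, (Z/4280Z)^* ≅ (Z/8Z)^* × (Z/5Z)^* × (Z/107Z)^*. Each prime-power unit group is (Z/8Z)^* ≅ Z/2Z × Z/2Z; (Z/5Z)^* ≅ Z/4Z; (Z/107Z)^* ≅ Z/106Z. Hence Gal(Q(zeta_4280)/Q) ≅ Z/2Z × Z/2Z × Z/4Z × Z/106Z.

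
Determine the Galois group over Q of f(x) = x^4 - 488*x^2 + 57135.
Gal(K/Q) = V_4 (Klein four-group, Z/2Z × Z/2Z)

f factors as (x^2 - 293)(x^2 - 195), so the splitting field is K = Q(sqrt(293), sqrt(195)). The elements 293, 195, 57135 are all non-squares in Q, so sqrt(293) and sqrt(195) generate independent quadratic extensions. Thus [K:Q] = 4 and Gal(K/Q) is generated by the two order-2 automorphisms sqrt(293) ↦ -sqrt(293) and sqrt(195) ↦ -sqrt(195), giving V_4.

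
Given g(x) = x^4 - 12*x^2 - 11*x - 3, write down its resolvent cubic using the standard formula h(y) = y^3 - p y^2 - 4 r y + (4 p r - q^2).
h(y) = y^3 + 12*y^2 + 12*y + 23

Identify coefficients: p = -12, q = -11, r = -3.
Plug into h(y) = y^3 - p y^2 - 4 r y + (4 p r - q^2):
  h(y) = y^3 - (-12) y^2 - 4*(-3) y + (4*(-12)*(-3) - (-11)^2)
       = y^3 + (12) y^2 + (12) y + (23).
Simplifying: h(y) = y^3 + 12*y^2 + 12*y + 23.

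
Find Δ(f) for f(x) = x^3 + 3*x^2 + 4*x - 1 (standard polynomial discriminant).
Δ = -247

For x^3 + a x^2 + b x + c the discriminant is Δ = 18 a b c - 4 a^3 c + a^2 b^2 - 4 b^3 - 27 c^2.
Plug a = 3, b = 4, c = -1:
  18*(3)*(4)*(-1) - 4*(3)^3*(-1) + (3)^2*(4)^2 - 4*(4)^3 - 27*(-1)^2
  = -216 + (108) + 144 + (-256) + (-27)
  = -247.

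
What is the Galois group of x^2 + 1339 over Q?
Gal(K/Q) = Z/2Z (cyclic of order 2)

x^2 + 1339 is irreducible over Q since -1339 is not a rational square. The splitting field Q(sqrt(-1339)) has degree 2 over Q, and its unique nontrivial automorphism is sqrt(-1339) ↦ -sqrt(-1339). Hence Gal(Q(sqrt(-1339))/Q) = Z/2Z.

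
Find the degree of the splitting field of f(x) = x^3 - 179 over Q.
[K:Q] = 6

x^3 - 179 has one real root r = 179^(1/3) and two complex roots r*zeta_3, r*zeta_3^2 where zeta_3 = e^(2*pi*i/3). The splitting field is Q(r, zeta_3). [Q(r):Q] = 3 and [Q(zeta_3):Q] = 2 with gcd = 1, so [Q(r, zeta_3):Q] = 3 * 2 = 6.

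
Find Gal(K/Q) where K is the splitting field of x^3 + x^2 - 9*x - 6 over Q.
Gal(K/Q) = S_3 (symmetric group of order 6)

Compute the discriminant of x^3 + (1)*x^2 + (-9)*x + (-6): Δ = 3021. Since Δ is not a rational square, the Galois group is not contained in A_3; it must be the full S_3 (irreducibility of the cubic rules out anything smaller).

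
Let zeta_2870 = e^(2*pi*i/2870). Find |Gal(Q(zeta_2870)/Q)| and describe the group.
|Gal(Q(zeta_2870)/Q)| = phi(2870) = 960; group ≅ (Z/2870Z)^* ≅ Z/4Z × Z/6Z × Z/40Z

The n-th cyclotomic polynomial Φ_2870(x) is the minimal polynomial of zeta_2870 over Q and has degree phi(2870) = 960. So Q(zeta_2870) is a degree-960 Galois extension with Galois group (Z/2870Z)^*. By CRT, (Z/2870Z)^* ≅ (Z/2Z)^* × (Z/5Z)^* × (Z/7Z)^* × (Z/41Z)^*. Each prime-power unit group is (Z/2Z)^* ≅ trivial group (order 1); (Z/5Z)^* ≅ Z/4Z; (Z/7Z)^* ≅ Z/6Z; (Z/41Z)^* ≅ Z/40Z. Hence Gal(Q(zeta_2870)/Q) ≅ Z/4Z × Z/6Z × Z/40Z.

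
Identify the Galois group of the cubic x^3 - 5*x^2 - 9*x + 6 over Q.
Gal(K/Q) = S_3 (symmetric group of order 6)

Compute the discriminant of x^3 + (-5)*x^2 + (-9)*x + (6): Δ = 11829. Since Δ is not a rational square, the Galois group is not contained in A_3; it must be the full S_3 (irreducibility of the cubic rules out anything smaller).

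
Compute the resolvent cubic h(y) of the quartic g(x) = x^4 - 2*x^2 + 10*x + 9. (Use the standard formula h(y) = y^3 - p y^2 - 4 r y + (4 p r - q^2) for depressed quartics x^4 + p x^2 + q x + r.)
h(y) = y^3 + 2*y^2 - 36*y - 172

Identify coefficients: p = -2, q = 10, r = 9.
Plug into h(y) = y^3 - p y^2 - 4 r y + (4 p r - q^2):
  h(y) = y^3 - (-2) y^2 - 4*(9) y + (4*(-2)*(9) - (10)^2)
       = y^3 + (2) y^2 + (-36) y + (-172).
Simplifying: h(y) = y^3 + 2*y^2 - 36*y - 172.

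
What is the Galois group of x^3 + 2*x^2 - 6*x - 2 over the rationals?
Gal(K/Q) = S_3 (symmetric group of order 6)

Compute the discriminant of x^3 + (2)*x^2 + (-6)*x + (-2): Δ = 1396. Since Δ is not a rational square, the Galois group is not contained in A_3; it must be the full S_3 (irreducibility of the cubic rules out anything smaller).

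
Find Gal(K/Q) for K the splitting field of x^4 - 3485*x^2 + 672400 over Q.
Gal(K/Q) = Z/2Z (cyclic of order 2)

f factors as (x^2 - 205)(x^2 - 3280), so the splitting field is K = Q(sqrt(205), sqrt(3280)). The squarefree part of 205 is 205 and the squarefree part of 3280 is also 205, so sqrt(205) and sqrt(3280) are both rational multiples of sqrt(205). Hence Q(sqrt(205)) = Q(sqrt(3280)) = Q(sqrt(205)), and the splitting field collapses to a single degree-2 extension with Galois group Z/2Z.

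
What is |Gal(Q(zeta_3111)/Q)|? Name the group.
|Gal(Q(zeta_3111)/Q)| = phi(3111) = 1920; group ≅ (Z/3111Z)^* ≅ Z/2Z × Z/16Z × Z/60Z

The n-th cyclotomic polynomial Φ_3111(x) is the minimal polynomial of zeta_3111 over Q and has degree phi(3111) = 1920. So Q(zeta_3111) is a degree-1920 Galois extension with Galois group (Z/3111Z)^*. By CRT, (Z/3111Z)^* ≅ (Z/3Z)^* × (Z/17Z)^* × (Z/61Z)^*. Each prime-power unit group is (Z/3Z)^* ≅ Z/2Z; (Z/17Z)^* ≅ Z/16Z; (Z/61Z)^* ≅ Z/60Z. Hence Gal(Q(zeta_3111)/Q) ≅ Z/2Z × Z/16Z × Z/60Z.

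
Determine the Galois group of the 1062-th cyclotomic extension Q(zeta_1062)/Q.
|Gal(Q(zeta_1062)/Q)| = phi(1062) = 348; group ≅ (Z/1062Z)^* ≅ Z/6Z × Z/58Z

The n-th cyclotomic polynomial Φ_1062(x) is the minimal polynomial of zeta_1062 over Q and has degree phi(1062) = 348. So Q(zeta_1062) is a degree-348 Galois extension with Galois group (Z/1062Z)^*. By CRT, (Z/1062Z)^* ≅ (Z/2Z)^* × (Z/9Z)^* × (Z/59Z)^*. Each prime-power unit group is (Z/2Z)^* ≅ trivial group (order 1); (Z/9Z)^* ≅ Z/6Z; (Z/59Z)^* ≅ Z/58Z. Hence Gal(Q(zeta_1062)/Q) ≅ Z/6Z × Z/58Z.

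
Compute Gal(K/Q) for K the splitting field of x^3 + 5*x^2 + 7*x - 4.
Gal(K/Q) = S_3 (symmetric group of order 6)

Compute the discriminant of x^3 + (5)*x^2 + (7)*x + (-4): Δ = -1099. Since Δ is not a rational square, the Galois group is not contained in A_3; it must be the full S_3 (irreducibility of the cubic rules out anything smaller).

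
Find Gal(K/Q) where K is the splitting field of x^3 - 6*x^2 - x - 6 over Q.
Gal(K/Q) = S_3 (symmetric group of order 6)

Compute the discriminant of x^3 + (-6)*x^2 + (-1)*x + (-6): Δ = -6764. Since Δ is not a rational square, the Galois group is not contained in A_3; it must be the full S_3 (irreducibility of the cubic rules out anything smaller).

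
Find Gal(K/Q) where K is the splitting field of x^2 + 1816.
Gal(K/Q) = Z/2Z (cyclic of order 2)

x^2 + 1816 is irreducible over Q since -1816 is not a rational square. The splitting field Q(sqrt(-1816)) has degree 2 over Q, and its unique nontrivial automorphism is sqrt(-1816) ↦ -sqrt(-1816). Hence Gal(Q(sqrt(-1816))/Q) = Z/2Z.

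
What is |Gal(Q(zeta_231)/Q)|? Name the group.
|Gal(Q(zeta_231)/Q)| = phi(231) = 120; group ≅ (Z/231Z)^* ≅ Z/2Z × Z/6Z × Z/10Z

The n-th cyclotomic polynomial Φ_231(x) is the minimal polynomial of zeta_231 over Q and has degree phi(231) = 120. So Q(zeta_231) is a degree-120 Galois extension with Galois group (Z/231Z)^*. By CRT, (Z/231Z)^* ≅ (Z/3Z)^* × (Z/7Z)^* × (Z/11Z)^*. Each prime-power unit group is (Z/3Z)^* ≅ Z/2Z; (Z/7Z)^* ≅ Z/6Z; (Z/11Z)^* ≅ Z/10Z. Hence Gal(Q(zeta_231)/Q) ≅ Z/2Z × Z/6Z × Z/10Z.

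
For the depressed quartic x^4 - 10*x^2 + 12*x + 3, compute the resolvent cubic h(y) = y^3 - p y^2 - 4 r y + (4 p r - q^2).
h(y) = y^3 + 10*y^2 - 12*y - 264

Identify coefficients: p = -10, q = 12, r = 3.
Plug into h(y) = y^3 - p y^2 - 4 r y + (4 p r - q^2):
  h(y) = y^3 - (-10) y^2 - 4*(3) y + (4*(-10)*(3) - (12)^2)
       = y^3 + (10) y^2 + (-12) y + (-264).
Simplifying: h(y) = y^3 + 10*y^2 - 12*y - 264.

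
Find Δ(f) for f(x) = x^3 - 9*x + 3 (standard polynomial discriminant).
Δ = 2673

For a depressed cubic x^3 + p x + q the discriminant is Δ = -4 p^3 - 27 q^2 = -4*(-9)^3 - 27*(3)^2 = 2916 - 243 = 2673.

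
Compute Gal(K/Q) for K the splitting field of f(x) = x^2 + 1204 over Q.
Gal(K/Q) = Z/2Z (cyclic of order 2)

x^2 + 1204 is irreducible over Q since -1204 is not a rational square. The splitting field Q(sqrt(-1204)) has degree 2 over Q, and its unique nontrivial automorphism is sqrt(-1204) ↦ -sqrt(-1204). Hence Gal(Q(sqrt(-1204))/Q) = Z/2Z.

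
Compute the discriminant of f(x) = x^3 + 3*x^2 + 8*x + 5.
Δ = -527

For x^3 + a x^2 + b x + c the discriminant is Δ = 18 a b c - 4 a^3 c + a^2 b^2 - 4 b^3 - 27 c^2.
Plug a = 3, b = 8, c = 5:
  18*(3)*(8)*(5) - 4*(3)^3*(5) + (3)^2*(8)^2 - 4*(8)^3 - 27*(5)^2
  = 2160 + (-540) + 576 + (-2048) + (-675)
  = -527.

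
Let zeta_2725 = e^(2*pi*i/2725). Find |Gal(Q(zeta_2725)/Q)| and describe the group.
|Gal(Q(zeta_2725)/Q)| = phi(2725) = 2160; group ≅ (Z/2725Z)^* ≅ Z/20Z × Z/108Z

The n-th cyclotomic polynomial Φ_2725(x) is the minimal polynomial of zeta_2725 over Q and has degree phi(2725) = 2160. So Q(zeta_2725) is a degree-2160 Galois extension with Galois group (Z/2725Z)^*. By CRT, (Z/2725Z)^* ≅ (Z/25Z)^* × (Z/109Z)^*. Each prime-power unit group is (Z/25Z)^* ≅ Z/20Z; (Z/109Z)^* ≅ Z/108Z. Hence Gal(Q(zeta_2725)/Q) ≅ Z/20Z × Z/108Z.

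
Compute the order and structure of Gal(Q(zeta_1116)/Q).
|Gal(Q(zeta_1116)/Q)| = phi(1116) = 360; group ≅ (Z/1116Z)^* ≅ Z/2Z × Z/6Z × Z/30Z

The n-th cyclotomic polynomial Φ_1116(x) is the minimal polynomial of zeta_1116 over Q and has degree phi(1116) = 360. So Q(zeta_1116) is a degree-360 Galois extension with Galois group (Z/1116Z)^*. By CRT, (Z/1116Z)^* ≅ (Z/4Z)^* × (Z/9Z)^* × (Z/31Z)^*. Each prime-power unit group is (Z/4Z)^* ≅ Z/2Z; (Z/9Z)^* ≅ Z/6Z; (Z/31Z)^* ≅ Z/30Z. Hence Gal(Q(zeta_1116)/Q) ≅ Z/2Z × Z/6Z × Z/30Z.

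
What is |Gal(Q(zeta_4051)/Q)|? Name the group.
|Gal(Q(zeta_4051)/Q)| = phi(4051) = 4050; group ≅ (Z/4051Z)^* ≅ Z/4050Z

The n-th cyclotomic polynomial Φ_4051(x) is the minimal polynomial of zeta_4051 over Q and has degree phi(4051) = 4050. So Q(zeta_4051) is a degree-4050 Galois extension with Galois group (Z/4051Z)^*. (Z/4051Z)^* is cyclic since 4051 is an odd prime power (or 4). Hence Gal(Q(zeta_4051)/Q) ≅ Z/4050Z.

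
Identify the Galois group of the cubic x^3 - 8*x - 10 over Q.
Gal(K/Q) = S_3 (symmetric group of order 6)

Compute the discriminant of x^3 + (0)*x^2 + (-8)*x + (-10): Δ = -652. Since Δ is not a rational square, the Galois group is not contained in A_3; it must be the full S_3 (irreducibility of the cubic rules out anything smaller).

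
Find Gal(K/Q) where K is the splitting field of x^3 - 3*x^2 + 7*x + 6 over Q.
Gal(K/Q) = S_3 (symmetric group of order 6)

Compute the discriminant of x^3 + (-3)*x^2 + (7)*x + (6): Δ = -3523. Since Δ is not a rational square, the Galois group is not contained in A_3; it must be the full S_3 (irreducibility of the cubic rules out anything smaller).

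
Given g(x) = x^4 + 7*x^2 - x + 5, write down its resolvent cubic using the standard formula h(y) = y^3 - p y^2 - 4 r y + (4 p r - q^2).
h(y) = y^3 - 7*y^2 - 20*y + 139

Identify coefficients: p = 7, q = -1, r = 5.
Plug into h(y) = y^3 - p y^2 - 4 r y + (4 p r - q^2):
  h(y) = y^3 - (7) y^2 - 4*(5) y + (4*(7)*(5) - (-1)^2)
       = y^3 + (-7) y^2 + (-20) y + (139).
Simplifying: h(y) = y^3 - 7*y^2 - 20*y + 139.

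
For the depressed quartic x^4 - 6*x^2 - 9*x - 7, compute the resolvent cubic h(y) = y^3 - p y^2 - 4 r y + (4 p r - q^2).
h(y) = y^3 + 6*y^2 + 28*y + 87

Identify coefficients: p = -6, q = -9, r = -7.
Plug into h(y) = y^3 - p y^2 - 4 r y + (4 p r - q^2):
  h(y) = y^3 - (-6) y^2 - 4*(-7) y + (4*(-6)*(-7) - (-9)^2)
       = y^3 + (6) y^2 + (28) y + (87).
Simplifying: h(y) = y^3 + 6*y^2 + 28*y + 87.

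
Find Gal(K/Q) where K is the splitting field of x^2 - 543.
Gal(K/Q) = Z/2Z (cyclic of order 2)

x^2 - 543 is irreducible over Q since 543 is not a rational square. The splitting field Q(sqrt(543)) has degree 2 over Q, and its unique nontrivial automorphism is sqrt(543) ↦ -sqrt(543). Hence Gal(Q(sqrt(543))/Q) = Z/2Z.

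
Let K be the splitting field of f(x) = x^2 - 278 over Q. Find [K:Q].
[K:Q] = 2

The polynomial x^2 - 278 is irreducible over Q since 278 is not a perfect square. Its splitting field is Q(sqrt(278)), which has degree 2 over Q.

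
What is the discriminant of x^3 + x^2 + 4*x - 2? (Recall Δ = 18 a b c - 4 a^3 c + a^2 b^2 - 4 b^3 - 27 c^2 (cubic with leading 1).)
Δ = -484

For x^3 + a x^2 + b x + c the discriminant is Δ = 18 a b c - 4 a^3 c + a^2 b^2 - 4 b^3 - 27 c^2.
Plug a = 1, b = 4, c = -2:
  18*(1)*(4)*(-2) - 4*(1)^3*(-2) + (1)^2*(4)^2 - 4*(4)^3 - 27*(-2)^2
  = -144 + (8) + 16 + (-256) + (-108)
  = -484.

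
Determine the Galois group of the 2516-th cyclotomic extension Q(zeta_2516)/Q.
|Gal(Q(zeta_2516)/Q)| = phi(2516) = 1152; group ≅ (Z/2516Z)^* ≅ Z/2Z × Z/16Z × Z/36Z

The n-th cyclotomic polynomial Φ_2516(x) is the minimal polynomial of zeta_2516 over Q and has degree phi(2516) = 1152. So Q(zeta_2516) is a degree-1152 Galois extension with Galois group (Z/2516Z)^*. By CRT, (Z/2516Z)^* ≅ (Z/4Z)^* × (Z/17Z)^* × (Z/37Z)^*. Each prime-power unit group is (Z/4Z)^* ≅ Z/2Z; (Z/17Z)^* ≅ Z/16Z; (Z/37Z)^* ≅ Z/36Z. Hence Gal(Q(zeta_2516)/Q) ≅ Z/2Z × Z/16Z × Z/36Z.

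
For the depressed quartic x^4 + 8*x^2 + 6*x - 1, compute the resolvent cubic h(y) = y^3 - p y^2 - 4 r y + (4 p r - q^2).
h(y) = y^3 - 8*y^2 + 4*y - 68

Identify coefficients: p = 8, q = 6, r = -1.
Plug into h(y) = y^3 - p y^2 - 4 r y + (4 p r - q^2):
  h(y) = y^3 - (8) y^2 - 4*(-1) y + (4*(8)*(-1) - (6)^2)
       = y^3 + (-8) y^2 + (4) y + (-68).
Simplifying: h(y) = y^3 - 8*y^2 + 4*y - 68.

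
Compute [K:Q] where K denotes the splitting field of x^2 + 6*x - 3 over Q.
[K:Q] = 2

The discriminant of x^2 + (6)*x + (-3) is b^2 - 4c = 36 - (-12) = 48. Since 48 is not a perfect square in Q, the polynomial is irreducible over Q. Its two roots generate a degree-2 extension, so [K:Q] = 2.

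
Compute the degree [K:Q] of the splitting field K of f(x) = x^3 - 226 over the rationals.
[K:Q] = 6

x^3 - 226 has one real root r = 226^(1/3) and two complex roots r*zeta_3, r*zeta_3^2 where zeta_3 = e^(2*pi*i/3). The splitting field is Q(r, zeta_3). [Q(r):Q] = 3 and [Q(zeta_3):Q] = 2 with gcd = 1, so [Q(r, zeta_3):Q] = 3 * 2 = 6.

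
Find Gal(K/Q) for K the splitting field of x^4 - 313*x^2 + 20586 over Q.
Gal(K/Q) = V_4 (Klein four-group, Z/2Z × Z/2Z)

f factors as (x^2 - 219)(x^2 - 94), so the splitting field is K = Q(sqrt(219), sqrt(94)). The elements 219, 94, 20586 are all non-squares in Q, so sqrt(219) and sqrt(94) generate independent quadratic extensions. Thus [K:Q] = 4 and Gal(K/Q) is generated by the two order-2 automorphisms sqrt(219) ↦ -sqrt(219) and sqrt(94) ↦ -sqrt(94), giving V_4.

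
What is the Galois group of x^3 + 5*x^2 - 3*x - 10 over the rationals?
Gal(K/Q) = S_3 (symmetric group of order 6)

Compute the discriminant of x^3 + (5)*x^2 + (-3)*x + (-10): Δ = 5333. Since Δ is not a rational square, the Galois group is not contained in A_3; it must be the full S_3 (irreducibility of the cubic rules out anything smaller).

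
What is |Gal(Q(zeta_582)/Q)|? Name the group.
|Gal(Q(zeta_582)/Q)| = phi(582) = 192; group ≅ (Z/582Z)^* ≅ Z/2Z × Z/96Z

The n-th cyclotomic polynomial Φ_582(x) is the minimal polynomial of zeta_582 over Q and has degree phi(582) = 192. So Q(zeta_582) is a degree-192 Galois extension with Galois group (Z/582Z)^*. By CRT, (Z/582Z)^* ≅ (Z/2Z)^* × (Z/3Z)^* × (Z/97Z)^*. Each prime-power unit group is (Z/2Z)^* ≅ trivial group (order 1); (Z/3Z)^* ≅ Z/2Z; (Z/97Z)^* ≅ Z/96Z. Hence Gal(Q(zeta_582)/Q) ≅ Z/2Z × Z/96Z.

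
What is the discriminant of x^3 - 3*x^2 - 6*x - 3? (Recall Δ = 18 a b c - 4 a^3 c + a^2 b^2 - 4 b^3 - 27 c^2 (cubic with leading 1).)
Δ = -351

For x^3 + a x^2 + b x + c the discriminant is Δ = 18 a b c - 4 a^3 c + a^2 b^2 - 4 b^3 - 27 c^2.
Plug a = -3, b = -6, c = -3:
  18*(-3)*(-6)*(-3) - 4*(-3)^3*(-3) + (-3)^2*(-6)^2 - 4*(-6)^3 - 27*(-3)^2
  = -972 + (-324) + 324 + (864) + (-243)
  = -351.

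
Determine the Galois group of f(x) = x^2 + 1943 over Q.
Gal(K/Q) = Z/2Z (cyclic of order 2)

x^2 + 1943 is irreducible over Q since -1943 is not a rational square. The splitting field Q(sqrt(-1943)) has degree 2 over Q, and its unique nontrivial automorphism is sqrt(-1943) ↦ -sqrt(-1943). Hence Gal(Q(sqrt(-1943))/Q) = Z/2Z.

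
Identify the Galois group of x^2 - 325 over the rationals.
Gal(K/Q) = Z/2Z (cyclic of order 2)

x^2 - 325 is irreducible over Q since 325 is not a rational square. The splitting field Q(sqrt(325)) has degree 2 over Q, and its unique nontrivial automorphism is sqrt(325) ↦ -sqrt(325). Hence Gal(Q(sqrt(325))/Q) = Z/2Z.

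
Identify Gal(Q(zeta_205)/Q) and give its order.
|Gal(Q(zeta_205)/Q)| = phi(205) = 160; group ≅ (Z/205Z)^* ≅ Z/4Z × Z/40Z

The n-th cyclotomic polynomial Φ_205(x) is the minimal polynomial of zeta_205 over Q and has degree phi(205) = 160. So Q(zeta_205) is a degree-160 Galois extension with Galois group (Z/205Z)^*. By CRT, (Z/205Z)^* ≅ (Z/5Z)^* × (Z/41Z)^*. Each prime-power unit group is (Z/5Z)^* ≅ Z/4Z; (Z/41Z)^* ≅ Z/40Z. Hence Gal(Q(zeta_205)/Q) ≅ Z/4Z × Z/40Z.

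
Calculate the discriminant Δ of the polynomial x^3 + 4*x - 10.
Δ = -2956

For a depressed cubic x^3 + p x + q the discriminant is Δ = -4 p^3 - 27 q^2 = -4*(4)^3 - 27*(-10)^2 = -256 - 2700 = -2956.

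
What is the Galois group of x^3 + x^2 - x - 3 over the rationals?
Gal(K/Q) = S_3 (symmetric group of order 6)

Compute the discriminant of x^3 + (1)*x^2 + (-1)*x + (-3): Δ = -172. Since Δ is not a rational square, the Galois group is not contained in A_3; it must be the full S_3 (irreducibility of the cubic rules out anything smaller).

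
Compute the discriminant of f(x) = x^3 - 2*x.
Δ = 32

For a depressed cubic x^3 + p x + q the discriminant is Δ = -4 p^3 - 27 q^2 = -4*(-2)^3 - 27*(0)^2 = 32 - 0 = 32.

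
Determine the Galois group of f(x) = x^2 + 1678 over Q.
Gal(K/Q) = Z/2Z (cyclic of order 2)

x^2 + 1678 is irreducible over Q since -1678 is not a rational square. The splitting field Q(sqrt(-1678)) has degree 2 over Q, and its unique nontrivial automorphism is sqrt(-1678) ↦ -sqrt(-1678). Hence Gal(Q(sqrt(-1678))/Q) = Z/2Z.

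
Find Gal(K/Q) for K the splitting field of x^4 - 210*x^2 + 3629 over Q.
Gal(K/Q) = V_4 (Klein four-group, Z/2Z × Z/2Z)

f factors as (x^2 - 19)(x^2 - 191), so the splitting field is K = Q(sqrt(19), sqrt(191)). The elements 19, 191, 3629 are all non-squares in Q, so sqrt(19) and sqrt(191) generate independent quadratic extensions. Thus [K:Q] = 4 and Gal(K/Q) is generated by the two order-2 automorphisms sqrt(19) ↦ -sqrt(19) and sqrt(191) ↦ -sqrt(191), giving V_4.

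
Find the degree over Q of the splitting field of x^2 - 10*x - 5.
[K:Q] = 2

The discriminant of x^2 + (-10)*x + (-5) is b^2 - 4c = 100 - (-20) = 120. Since 120 is not a perfect square in Q, the polynomial is irreducible over Q. Its two roots generate a degree-2 extension, so [K:Q] = 2.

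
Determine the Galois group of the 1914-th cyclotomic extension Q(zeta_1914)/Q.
|Gal(Q(zeta_1914)/Q)| = phi(1914) = 560; group ≅ (Z/1914Z)^* ≅ Z/2Z × Z/10Z × Z/28Z

The n-th cyclotomic polynomial Φ_1914(x) is the minimal polynomial of zeta_1914 over Q and has degree phi(1914) = 560. So Q(zeta_1914) is a degree-560 Galois extension with Galois group (Z/1914Z)^*. By CRT, (Z/1914Z)^* ≅ (Z/2Z)^* × (Z/3Z)^* × (Z/11Z)^* × (Z/29Z)^*. Each prime-power unit group is (Z/2Z)^* ≅ trivial group (order 1); (Z/3Z)^* ≅ Z/2Z; (Z/11Z)^* ≅ Z/10Z; (Z/29Z)^* ≅ Z/28Z. Hence Gal(Q(zeta_1914)/Q) ≅ Z/2Z × Z/10Z × Z/28Z.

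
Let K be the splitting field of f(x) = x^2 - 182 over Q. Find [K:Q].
[K:Q] = 2

The polynomial x^2 - 182 is irreducible over Q since 182 is not a perfect square. Its splitting field is Q(sqrt(182)), which has degree 2 over Q.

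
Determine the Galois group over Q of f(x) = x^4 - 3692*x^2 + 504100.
Gal(K/Q) = Z/2Z (cyclic of order 2)

f factors as (x^2 - 142)(x^2 - 3550), so the splitting field is K = Q(sqrt(142), sqrt(3550)). The squarefree part of 142 is 142 and the squarefree part of 3550 is also 142, so sqrt(142) and sqrt(3550) are both rational multiples of sqrt(142). Hence Q(sqrt(142)) = Q(sqrt(3550)) = Q(sqrt(142)), and the splitting field collapses to a single degree-2 extension with Galois group Z/2Z.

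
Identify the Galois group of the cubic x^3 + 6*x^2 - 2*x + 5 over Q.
Gal(K/Q) = S_3 (symmetric group of order 6)

Compute the discriminant of x^3 + (6)*x^2 + (-2)*x + (5): Δ = -5899. Since Δ is not a rational square, the Galois group is not contained in A_3; it must be the full S_3 (irreducibility of the cubic rules out anything smaller).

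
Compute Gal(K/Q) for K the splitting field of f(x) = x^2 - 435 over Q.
Gal(K/Q) = Z/2Z (cyclic of order 2)

x^2 - 435 is irreducible over Q since 435 is not a rational square. The splitting field Q(sqrt(435)) has degree 2 over Q, and its unique nontrivial automorphism is sqrt(435) ↦ -sqrt(435). Hence Gal(Q(sqrt(435))/Q) = Z/2Z.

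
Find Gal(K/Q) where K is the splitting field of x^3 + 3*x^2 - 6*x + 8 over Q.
Gal(K/Q) = S_3 (symmetric group of order 6)

Compute the discriminant of x^3 + (3)*x^2 + (-6)*x + (8): Δ = -3996. Since Δ is not a rational square, the Galois group is not contained in A_3; it must be the full S_3 (irreducibility of the cubic rules out anything smaller).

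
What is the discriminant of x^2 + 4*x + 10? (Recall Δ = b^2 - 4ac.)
Δ = -24

For a quadratic a x^2 + b x + c the discriminant is Δ = b^2 - 4ac = (4)^2 - 4*(1)*(10) = 16 - (40) = -24.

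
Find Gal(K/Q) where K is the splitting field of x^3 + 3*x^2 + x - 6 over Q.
Gal(K/Q) = S_3 (symmetric group of order 6)

Compute the discriminant of x^3 + (3)*x^2 + (1)*x + (-6): Δ = -643. Since Δ is not a rational square, the Galois group is not contained in A_3; it must be the full S_3 (irreducibility of the cubic rules out anything smaller).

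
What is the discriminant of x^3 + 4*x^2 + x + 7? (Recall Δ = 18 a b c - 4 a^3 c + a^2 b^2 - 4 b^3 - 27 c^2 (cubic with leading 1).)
Δ = -2599

For x^3 + a x^2 + b x + c the discriminant is Δ = 18 a b c - 4 a^3 c + a^2 b^2 - 4 b^3 - 27 c^2.
Plug a = 4, b = 1, c = 7:
  18*(4)*(1)*(7) - 4*(4)^3*(7) + (4)^2*(1)^2 - 4*(1)^3 - 27*(7)^2
  = 504 + (-1792) + 16 + (-4) + (-1323)
  = -2599.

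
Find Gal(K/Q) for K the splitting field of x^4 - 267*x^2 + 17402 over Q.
Gal(K/Q) = V_4 (Klein four-group, Z/2Z × Z/2Z)

f factors as (x^2 - 154)(x^2 - 113), so the splitting field is K = Q(sqrt(154), sqrt(113)). The elements 154, 113, 17402 are all non-squares in Q, so sqrt(154) and sqrt(113) generate independent quadratic extensions. Thus [K:Q] = 4 and Gal(K/Q) is generated by the two order-2 automorphisms sqrt(154) ↦ -sqrt(154) and sqrt(113) ↦ -sqrt(113), giving V_4.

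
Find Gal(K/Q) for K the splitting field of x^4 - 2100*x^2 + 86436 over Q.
Gal(K/Q) = Z/2Z (cyclic of order 2)

f factors as (x^2 - 42)(x^2 - 2058), so the splitting field is K = Q(sqrt(42), sqrt(2058)). The squarefree part of 42 is 42 and the squarefree part of 2058 is also 42, so sqrt(42) and sqrt(2058) are both rational multiples of sqrt(42). Hence Q(sqrt(42)) = Q(sqrt(2058)) = Q(sqrt(42)), and the splitting field collapses to a single degree-2 extension with Galois group Z/2Z.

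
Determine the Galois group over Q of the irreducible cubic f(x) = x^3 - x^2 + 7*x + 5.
Gal(K/Q) = S_3 (symmetric group of order 6)

Compute the discriminant of x^3 + (-1)*x^2 + (7)*x + (5): Δ = -2608. Since Δ is not a rational square, the Galois group is not contained in A_3; it must be the full S_3 (irreducibility of the cubic rules out anything smaller).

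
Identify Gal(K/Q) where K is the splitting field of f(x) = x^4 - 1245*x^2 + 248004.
Gal(K/Q) = Z/2Z (cyclic of order 2)

f factors as (x^2 - 249)(x^2 - 996), so the splitting field is K = Q(sqrt(249), sqrt(996)). The squarefree part of 249 is 249 and the squarefree part of 996 is also 249, so sqrt(249) and sqrt(996) are both rational multiples of sqrt(249). Hence Q(sqrt(249)) = Q(sqrt(996)) = Q(sqrt(249)), and the splitting field collapses to a single degree-2 extension with Galois group Z/2Z.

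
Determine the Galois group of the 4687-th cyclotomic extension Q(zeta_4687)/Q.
|Gal(Q(zeta_4687)/Q)| = phi(4687) = 4536; group ≅ (Z/4687Z)^* ≅ Z/42Z × Z/108Z

The n-th cyclotomic polynomial Φ_4687(x) is the minimal polynomial of zeta_4687 over Q and has degree phi(4687) = 4536. So Q(zeta_4687) is a degree-4536 Galois extension with Galois group (Z/4687Z)^*. By CRT, (Z/4687Z)^* ≅ (Z/43Z)^* × (Z/109Z)^*. Each prime-power unit group is (Z/43Z)^* ≅ Z/42Z; (Z/109Z)^* ≅ Z/108Z. Hence Gal(Q(zeta_4687)/Q) ≅ Z/42Z × Z/108Z.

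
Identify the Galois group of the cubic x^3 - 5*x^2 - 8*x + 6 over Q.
Gal(K/Q) = S_3 (symmetric group of order 6)

Compute the discriminant of x^3 + (-5)*x^2 + (-8)*x + (6): Δ = 9996. Since Δ is not a rational square, the Galois group is not contained in A_3; it must be the full S_3 (irreducibility of the cubic rules out anything smaller).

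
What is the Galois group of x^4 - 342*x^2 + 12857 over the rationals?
Gal(K/Q) = V_4 (Klein four-group, Z/2Z × Z/2Z)

f factors as (x^2 - 43)(x^2 - 299), so the splitting field is K = Q(sqrt(43), sqrt(299)). The elements 43, 299, 12857 are all non-squares in Q, so sqrt(43) and sqrt(299) generate independent quadratic extensions. Thus [K:Q] = 4 and Gal(K/Q) is generated by the two order-2 automorphisms sqrt(43) ↦ -sqrt(43) and sqrt(299) ↦ -sqrt(299), giving V_4.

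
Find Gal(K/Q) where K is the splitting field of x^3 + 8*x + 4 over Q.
Gal(K/Q) = S_3 (symmetric group of order 6)

Compute the discriminant of x^3 + (0)*x^2 + (8)*x + (4): Δ = -2480. Since Δ is not a rational square, the Galois group is not contained in A_3; it must be the full S_3 (irreducibility of the cubic rules out anything smaller).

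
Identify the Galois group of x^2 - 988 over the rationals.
Gal(K/Q) = Z/2Z (cyclic of order 2)

x^2 - 988 is irreducible over Q since 988 is not a rational square. The splitting field Q(sqrt(988)) has degree 2 over Q, and its unique nontrivial automorphism is sqrt(988) ↦ -sqrt(988). Hence Gal(Q(sqrt(988))/Q) = Z/2Z.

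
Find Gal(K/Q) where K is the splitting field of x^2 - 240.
Gal(K/Q) = Z/2Z (cyclic of order 2)

x^2 - 240 is irreducible over Q since 240 is not a rational square. The splitting field Q(sqrt(240)) has degree 2 over Q, and its unique nontrivial automorphism is sqrt(240) ↦ -sqrt(240). Hence Gal(Q(sqrt(240))/Q) = Z/2Z.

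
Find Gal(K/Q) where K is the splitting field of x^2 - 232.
Gal(K/Q) = Z/2Z (cyclic of order 2)

x^2 - 232 is irreducible over Q since 232 is not a rational square. The splitting field Q(sqrt(232)) has degree 2 over Q, and its unique nontrivial automorphism is sqrt(232) ↦ -sqrt(232). Hence Gal(Q(sqrt(232))/Q) = Z/2Z.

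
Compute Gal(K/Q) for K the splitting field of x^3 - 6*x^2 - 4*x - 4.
Gal(K/Q) = S_3 (symmetric group of order 6)

Compute the discriminant of x^3 + (-6)*x^2 + (-4)*x + (-4): Δ = -4784. Since Δ is not a rational square, the Galois group is not contained in A_3; it must be the full S_3 (irreducibility of the cubic rules out anything smaller).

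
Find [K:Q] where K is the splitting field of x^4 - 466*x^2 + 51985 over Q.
[K:Q] = 4

f factors as (x^2 - 281)(x^2 - 185); the splitting field is K = Q(sqrt(281), sqrt(185)). Since 281, 185, and 51985 are all non-squares in Q, the three subfields Q(sqrt(281)), Q(sqrt(185)), Q(sqrt(51985)) are distinct degree-2 extensions, so [K:Q] = 4 (Klein four Galois group).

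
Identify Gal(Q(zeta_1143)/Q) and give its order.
|Gal(Q(zeta_1143)/Q)| = phi(1143) = 756; group ≅ (Z/1143Z)^* ≅ Z/6Z × Z/126Z

The n-th cyclotomic polynomial Φ_1143(x) is the minimal polynomial of zeta_1143 over Q and has degree phi(1143) = 756. So Q(zeta_1143) is a degree-756 Galois extension with Galois group (Z/1143Z)^*. By CRT, (Z/1143Z)^* ≅ (Z/9Z)^* × (Z/127Z)^*. Each prime-power unit group is (Z/9Z)^* ≅ Z/6Z; (Z/127Z)^* ≅ Z/126Z. Hence Gal(Q(zeta_1143)/Q) ≅ Z/6Z × Z/126Z.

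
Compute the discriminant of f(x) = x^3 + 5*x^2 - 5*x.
Δ = 1125

For x^3 + a x^2 + b x + c the discriminant is Δ = 18 a b c - 4 a^3 c + a^2 b^2 - 4 b^3 - 27 c^2.
Plug a = 5, b = -5, c = 0:
  18*(5)*(-5)*(0) - 4*(5)^3*(0) + (5)^2*(-5)^2 - 4*(-5)^3 - 27*(0)^2
  = 0 + (0) + 625 + (500) + (0)
  = 1125.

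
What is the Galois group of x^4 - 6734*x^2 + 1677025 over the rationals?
Gal(K/Q) = Z/2Z (cyclic of order 2)

f factors as (x^2 - 6475)(x^2 - 259), so the splitting field is K = Q(sqrt(6475), sqrt(259)). The squarefree part of 6475 is 259 and the squarefree part of 259 is also 259, so sqrt(6475) and sqrt(259) are both rational multiples of sqrt(259). Hence Q(sqrt(6475)) = Q(sqrt(259)) = Q(sqrt(259)), and the splitting field collapses to a single degree-2 extension with Galois group Z/2Z.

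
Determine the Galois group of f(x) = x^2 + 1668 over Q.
Gal(K/Q) = Z/2Z (cyclic of order 2)

x^2 + 1668 is irreducible over Q since -1668 is not a rational square. The splitting field Q(sqrt(-1668)) has degree 2 over Q, and its unique nontrivial automorphism is sqrt(-1668) ↦ -sqrt(-1668). Hence Gal(Q(sqrt(-1668))/Q) = Z/2Z.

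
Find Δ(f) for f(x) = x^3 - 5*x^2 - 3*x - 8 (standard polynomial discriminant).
Δ = -7555

For x^3 + a x^2 + b x + c the discriminant is Δ = 18 a b c - 4 a^3 c + a^2 b^2 - 4 b^3 - 27 c^2.
Plug a = -5, b = -3, c = -8:
  18*(-5)*(-3)*(-8) - 4*(-5)^3*(-8) + (-5)^2*(-3)^2 - 4*(-3)^3 - 27*(-8)^2
  = -2160 + (-4000) + 225 + (108) + (-1728)
  = -7555.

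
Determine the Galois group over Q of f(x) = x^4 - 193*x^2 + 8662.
Gal(K/Q) = V_4 (Klein four-group, Z/2Z × Z/2Z)

f factors as (x^2 - 122)(x^2 - 71), so the splitting field is K = Q(sqrt(122), sqrt(71)). The elements 122, 71, 8662 are all non-squares in Q, so sqrt(122) and sqrt(71) generate independent quadratic extensions. Thus [K:Q] = 4 and Gal(K/Q) is generated by the two order-2 automorphisms sqrt(122) ↦ -sqrt(122) and sqrt(71) ↦ -sqrt(71), giving V_4.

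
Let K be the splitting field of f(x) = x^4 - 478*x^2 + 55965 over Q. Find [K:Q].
[K:Q] = 4

f factors as (x^2 - 205)(x^2 - 273); the splitting field is K = Q(sqrt(205), sqrt(273)). Since 205, 273, and 55965 are all non-squares in Q, the three subfields Q(sqrt(205)), Q(sqrt(273)), Q(sqrt(55965)) are distinct degree-2 extensions, so [K:Q] = 4 (Klein four Galois group).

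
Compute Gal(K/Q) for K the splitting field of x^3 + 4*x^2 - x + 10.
Gal(K/Q) = S_3 (symmetric group of order 6)

Compute the discriminant of x^3 + (4)*x^2 + (-1)*x + (10): Δ = -5960. Since Δ is not a rational square, the Galois group is not contained in A_3; it must be the full S_3 (irreducibility of the cubic rules out anything smaller).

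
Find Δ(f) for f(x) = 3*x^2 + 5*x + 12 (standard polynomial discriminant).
Δ = -119

For a quadratic a x^2 + b x + c the discriminant is Δ = b^2 - 4ac = (5)^2 - 4*(3)*(12) = 25 - (144) = -119.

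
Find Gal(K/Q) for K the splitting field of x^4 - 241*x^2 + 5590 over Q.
Gal(K/Q) = V_4 (Klein four-group, Z/2Z × Z/2Z)

f factors as (x^2 - 215)(x^2 - 26), so the splitting field is K = Q(sqrt(215), sqrt(26)). The elements 215, 26, 5590 are all non-squares in Q, so sqrt(215) and sqrt(26) generate independent quadratic extensions. Thus [K:Q] = 4 and Gal(K/Q) is generated by the two order-2 automorphisms sqrt(215) ↦ -sqrt(215) and sqrt(26) ↦ -sqrt(26), giving V_4.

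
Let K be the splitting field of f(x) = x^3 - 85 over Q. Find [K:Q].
[K:Q] = 6

x^3 - 85 has one real root r = 85^(1/3) and two complex roots r*zeta_3, r*zeta_3^2 where zeta_3 = e^(2*pi*i/3). The splitting field is Q(r, zeta_3). [Q(r):Q] = 3 and [Q(zeta_3):Q] = 2 with gcd = 1, so [Q(r, zeta_3):Q] = 3 * 2 = 6.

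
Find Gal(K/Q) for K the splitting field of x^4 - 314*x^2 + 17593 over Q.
Gal(K/Q) = V_4 (Klein four-group, Z/2Z × Z/2Z)

f factors as (x^2 - 73)(x^2 - 241), so the splitting field is K = Q(sqrt(73), sqrt(241)). The elements 73, 241, 17593 are all non-squares in Q, so sqrt(73) and sqrt(241) generate independent quadratic extensions. Thus [K:Q] = 4 and Gal(K/Q) is generated by the two order-2 automorphisms sqrt(73) ↦ -sqrt(73) and sqrt(241) ↦ -sqrt(241), giving V_4.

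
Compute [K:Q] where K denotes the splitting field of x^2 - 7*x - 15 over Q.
[K:Q] = 2

The discriminant of x^2 + (-7)*x + (-15) is b^2 - 4c = 49 - (-60) = 109. Since 109 is not a perfect square in Q, the polynomial is irreducible over Q. Its two roots generate a degree-2 extension, so [K:Q] = 2.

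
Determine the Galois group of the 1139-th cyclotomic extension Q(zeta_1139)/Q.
|Gal(Q(zeta_1139)/Q)| = phi(1139) = 1056; group ≅ (Z/1139Z)^* ≅ Z/16Z × Z/66Z

The n-th cyclotomic polynomial Φ_1139(x) is the minimal polynomial of zeta_1139 over Q and has degree phi(1139) = 1056. So Q(zeta_1139) is a degree-1056 Galois extension with Galois group (Z/1139Z)^*. By CRT, (Z/1139Z)^* ≅ (Z/17Z)^* × (Z/67Z)^*. Each prime-power unit group is (Z/17Z)^* ≅ Z/16Z; (Z/67Z)^* ≅ Z/66Z. Hence Gal(Q(zeta_1139)/Q) ≅ Z/16Z × Z/66Z.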